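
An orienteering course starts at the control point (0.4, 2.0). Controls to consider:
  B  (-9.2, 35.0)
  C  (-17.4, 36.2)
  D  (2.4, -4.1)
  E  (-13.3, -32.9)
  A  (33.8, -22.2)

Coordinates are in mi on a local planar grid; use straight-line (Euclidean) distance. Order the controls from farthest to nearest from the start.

A, C, E, B, D

Distance from the start at (0.4, 2.0) to each:
A (33.8, -22.2): 41.2 mi
C (-17.4, 36.2): 38.6 mi
E (-13.3, -32.9): 37.5 mi
B (-9.2, 35.0): 34.4 mi
D (2.4, -4.1): 6.4 mi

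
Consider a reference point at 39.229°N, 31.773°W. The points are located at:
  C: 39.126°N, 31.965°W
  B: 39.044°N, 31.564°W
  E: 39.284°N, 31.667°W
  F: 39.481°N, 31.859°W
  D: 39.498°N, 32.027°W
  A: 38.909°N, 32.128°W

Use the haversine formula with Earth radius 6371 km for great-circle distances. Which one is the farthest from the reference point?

Distance to each, sorted:
A: 47.0 km
D: 37.0 km
F: 29.0 km
B: 27.4 km
C: 20.1 km
E: 11.0 km
The farthest is A at 47.0 km.

A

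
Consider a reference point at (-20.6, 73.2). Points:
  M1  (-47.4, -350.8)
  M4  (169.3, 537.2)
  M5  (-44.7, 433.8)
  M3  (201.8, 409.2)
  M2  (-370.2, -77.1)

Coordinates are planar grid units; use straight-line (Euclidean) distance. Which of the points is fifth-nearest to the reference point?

Distances from the reference point ((-20.6, 73.2)):
M5: 361.4
M2: 380.5
M3: 402.9
M1: 424.8
M4: 501.4
The fifth-nearest is M4 at 501.4.

M4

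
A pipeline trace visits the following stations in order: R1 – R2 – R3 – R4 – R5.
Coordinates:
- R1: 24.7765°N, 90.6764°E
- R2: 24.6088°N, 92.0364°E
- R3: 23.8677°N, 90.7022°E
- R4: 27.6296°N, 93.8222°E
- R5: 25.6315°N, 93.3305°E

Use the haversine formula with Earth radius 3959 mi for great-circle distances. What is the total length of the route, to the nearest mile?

650 mi

Leg distances:
R1→R2: 86.2 mi  (cumulative 86.2 mi)
R2→R3: 98.4 mi  (cumulative 184.6 mi)
R3→R4: 324.4 mi  (cumulative 509.0 mi)
R4→R5: 141.4 mi  (cumulative 650.4 mi)
Total route length ≈ 650 mi.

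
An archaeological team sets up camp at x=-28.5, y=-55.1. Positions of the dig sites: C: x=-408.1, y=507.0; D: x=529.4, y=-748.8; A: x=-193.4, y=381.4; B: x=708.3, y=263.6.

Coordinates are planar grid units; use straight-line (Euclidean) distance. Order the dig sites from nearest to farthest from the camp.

A, C, B, D

Computing each straight-line distance from x=-28.5, y=-55.1:
A x=-193.4, y=381.4: 466.6
C x=-408.1, y=507.0: 678.3
B x=708.3, y=263.6: 802.8
D x=529.4, y=-748.8: 890.2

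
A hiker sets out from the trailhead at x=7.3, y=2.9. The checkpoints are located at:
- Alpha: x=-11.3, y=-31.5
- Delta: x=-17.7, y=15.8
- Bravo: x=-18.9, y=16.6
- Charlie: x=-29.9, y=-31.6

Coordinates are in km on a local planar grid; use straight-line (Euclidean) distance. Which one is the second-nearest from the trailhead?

Distance to each, sorted:
Delta: 28.1 km
Bravo: 29.6 km
Alpha: 39.1 km
Charlie: 50.7 km
The second-nearest is Bravo at 29.6 km.

Bravo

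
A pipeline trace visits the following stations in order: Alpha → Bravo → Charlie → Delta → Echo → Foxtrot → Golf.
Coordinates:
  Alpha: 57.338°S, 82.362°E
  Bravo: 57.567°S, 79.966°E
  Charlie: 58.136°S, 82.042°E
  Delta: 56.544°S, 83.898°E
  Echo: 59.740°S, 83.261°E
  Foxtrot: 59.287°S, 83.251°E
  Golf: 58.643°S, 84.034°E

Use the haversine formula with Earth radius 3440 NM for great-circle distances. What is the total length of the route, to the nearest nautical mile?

532 NM

Leg distances:
Alpha→Bravo: 78.6 NM  (cumulative 78.6 NM)
Bravo→Charlie: 74.6 NM  (cumulative 153.2 NM)
Charlie→Delta: 112.9 NM  (cumulative 266.1 NM)
Delta→Echo: 192.9 NM  (cumulative 459.1 NM)
Echo→Foxtrot: 27.2 NM  (cumulative 486.3 NM)
Foxtrot→Golf: 45.6 NM  (cumulative 531.9 NM)
Total route length ≈ 532 NM.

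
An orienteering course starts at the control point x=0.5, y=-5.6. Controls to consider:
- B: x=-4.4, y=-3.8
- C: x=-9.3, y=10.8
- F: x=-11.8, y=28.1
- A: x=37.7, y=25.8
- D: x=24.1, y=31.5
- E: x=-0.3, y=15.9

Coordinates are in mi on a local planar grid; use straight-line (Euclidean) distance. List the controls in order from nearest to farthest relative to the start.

Distance from the start at x=0.5, y=-5.6 to each:
B x=-4.4, y=-3.8: 5.2 mi
C x=-9.3, y=10.8: 19.1 mi
E x=-0.3, y=15.9: 21.5 mi
F x=-11.8, y=28.1: 35.9 mi
D x=24.1, y=31.5: 44.0 mi
A x=37.7, y=25.8: 48.7 mi

B, C, E, F, D, A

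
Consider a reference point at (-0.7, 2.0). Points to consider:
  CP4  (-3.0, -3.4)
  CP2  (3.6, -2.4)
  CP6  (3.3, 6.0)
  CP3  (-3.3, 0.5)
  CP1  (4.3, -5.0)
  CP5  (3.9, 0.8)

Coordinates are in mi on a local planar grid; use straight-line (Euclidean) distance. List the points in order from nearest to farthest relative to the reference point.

Computing each straight-line distance from (-0.7, 2.0):
CP3 (-3.3, 0.5): 3.0 mi
CP5 (3.9, 0.8): 4.8 mi
CP6 (3.3, 6.0): 5.7 mi
CP4 (-3.0, -3.4): 5.9 mi
CP2 (3.6, -2.4): 6.2 mi
CP1 (4.3, -5.0): 8.6 mi

CP3, CP5, CP6, CP4, CP2, CP1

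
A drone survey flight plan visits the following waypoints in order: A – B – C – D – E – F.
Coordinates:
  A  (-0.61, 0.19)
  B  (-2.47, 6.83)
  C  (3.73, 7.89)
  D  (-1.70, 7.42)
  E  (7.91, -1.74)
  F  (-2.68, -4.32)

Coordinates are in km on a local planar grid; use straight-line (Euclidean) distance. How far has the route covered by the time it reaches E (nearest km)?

32 km

Leg distances:
A→B: 6.9 km  (cumulative 6.9 km)
B→C: 6.3 km  (cumulative 13.2 km)
C→D: 5.5 km  (cumulative 18.6 km)
D→E: 13.3 km  (cumulative 31.9 km)
Cumulative distance at E ≈ 32 km.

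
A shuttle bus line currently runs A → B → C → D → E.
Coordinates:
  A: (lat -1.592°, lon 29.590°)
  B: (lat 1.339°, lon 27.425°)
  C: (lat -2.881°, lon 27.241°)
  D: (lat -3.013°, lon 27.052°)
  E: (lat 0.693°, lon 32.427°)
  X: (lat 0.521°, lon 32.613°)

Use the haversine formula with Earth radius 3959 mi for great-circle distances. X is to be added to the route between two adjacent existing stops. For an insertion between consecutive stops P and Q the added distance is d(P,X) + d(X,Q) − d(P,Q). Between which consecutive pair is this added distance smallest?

Added distance for inserting X between each consecutive pair:
A–B: 365.9 mi
B–C: 510.2 mi
C–D: 878.5 mi
D–E: 21.6 mi
Smallest added distance is 21.6 mi, inserting between D and E.

between D and E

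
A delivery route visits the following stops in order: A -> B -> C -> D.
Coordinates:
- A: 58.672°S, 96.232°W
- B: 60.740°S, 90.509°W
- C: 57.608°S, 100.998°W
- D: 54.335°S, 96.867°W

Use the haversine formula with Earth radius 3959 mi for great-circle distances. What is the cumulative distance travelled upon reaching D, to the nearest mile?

951 mi

Leg distances:
A→B: 245.2 mi  (cumulative 245.2 mi)
B→C: 429.1 mi  (cumulative 674.4 mi)
C→D: 276.8 mi  (cumulative 951.1 mi)
Cumulative distance at D ≈ 951 mi.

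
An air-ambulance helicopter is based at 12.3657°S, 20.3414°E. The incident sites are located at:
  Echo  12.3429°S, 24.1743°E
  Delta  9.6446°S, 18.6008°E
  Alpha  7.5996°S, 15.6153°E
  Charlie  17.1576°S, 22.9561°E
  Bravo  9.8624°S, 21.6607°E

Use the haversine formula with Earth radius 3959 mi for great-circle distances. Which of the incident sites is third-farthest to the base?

Echo

Distance to each, sorted:
Alpha: 460.2 mi
Charlie: 374.3 mi
Echo: 258.7 mi
Delta: 222.0 mi
Bravo: 194.7 mi
The third-farthest is Echo at 258.7 mi.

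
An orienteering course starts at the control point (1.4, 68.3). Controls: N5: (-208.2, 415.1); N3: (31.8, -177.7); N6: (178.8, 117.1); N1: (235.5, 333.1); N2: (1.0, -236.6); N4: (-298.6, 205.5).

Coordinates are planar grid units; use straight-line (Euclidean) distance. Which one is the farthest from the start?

N5

Distance to each, sorted:
N5: 405.2
N1: 353.4
N4: 329.9
N2: 304.9
N3: 247.9
N6: 184.0
The farthest is N5 at 405.2.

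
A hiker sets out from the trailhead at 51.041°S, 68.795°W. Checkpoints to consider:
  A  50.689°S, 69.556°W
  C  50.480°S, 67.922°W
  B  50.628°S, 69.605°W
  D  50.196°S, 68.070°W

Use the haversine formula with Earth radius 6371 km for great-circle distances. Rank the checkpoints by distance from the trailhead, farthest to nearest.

D, C, B, A

Computing each great-circle distance from 51.041°S, 68.795°W:
D 50.196°S, 68.070°W: 107.0 km
C 50.480°S, 67.922°W: 87.5 km
B 50.628°S, 69.605°W: 73.1 km
A 50.689°S, 69.556°W: 66.2 km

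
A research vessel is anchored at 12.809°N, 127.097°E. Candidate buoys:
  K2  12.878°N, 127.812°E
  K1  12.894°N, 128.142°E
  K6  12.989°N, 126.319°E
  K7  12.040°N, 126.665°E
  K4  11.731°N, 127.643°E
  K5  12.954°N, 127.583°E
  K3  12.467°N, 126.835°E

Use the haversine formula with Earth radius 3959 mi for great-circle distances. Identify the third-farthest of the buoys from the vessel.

K7

Distances from the vessel (12.809°N, 127.097°E):
K4: 83.1 mi
K1: 70.6 mi
K7: 60.6 mi
K6: 53.9 mi
K2: 48.4 mi
K5: 34.2 mi
K3: 29.5 mi
The third-farthest is K7 at 60.6 mi.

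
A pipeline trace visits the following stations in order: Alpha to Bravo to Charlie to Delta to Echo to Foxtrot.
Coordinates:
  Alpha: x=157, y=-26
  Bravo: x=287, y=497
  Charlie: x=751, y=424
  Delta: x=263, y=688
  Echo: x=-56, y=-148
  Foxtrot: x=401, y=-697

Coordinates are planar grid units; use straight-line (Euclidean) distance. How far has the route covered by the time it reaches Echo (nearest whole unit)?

Leg distances:
Alpha→Bravo: 538.9  (cumulative 538.9)
Bravo→Charlie: 469.7  (cumulative 1008.6)
Charlie→Delta: 554.8  (cumulative 1563.5)
Delta→Echo: 894.8  (cumulative 2458.2)
Cumulative distance at Echo ≈ 2458.

2458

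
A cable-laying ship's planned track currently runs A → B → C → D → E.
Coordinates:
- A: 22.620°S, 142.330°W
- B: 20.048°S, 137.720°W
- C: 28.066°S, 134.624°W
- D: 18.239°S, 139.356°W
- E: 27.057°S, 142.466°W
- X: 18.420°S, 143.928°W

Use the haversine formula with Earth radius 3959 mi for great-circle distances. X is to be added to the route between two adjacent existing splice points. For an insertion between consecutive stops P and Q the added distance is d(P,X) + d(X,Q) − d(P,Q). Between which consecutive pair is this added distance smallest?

between D and E

Added distance for inserting X between each consecutive pair:
A–B: 382.6 mi
B–C: 722.8 mi
C–D: 447.6 mi
D–E: 263.5 mi
Smallest added distance is 263.5 mi, inserting between D and E.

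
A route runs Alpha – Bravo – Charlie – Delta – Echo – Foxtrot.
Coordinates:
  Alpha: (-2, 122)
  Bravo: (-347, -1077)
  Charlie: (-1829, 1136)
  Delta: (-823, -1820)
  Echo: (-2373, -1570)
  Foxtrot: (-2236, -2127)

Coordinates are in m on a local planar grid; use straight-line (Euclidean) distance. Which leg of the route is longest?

Leg distances:
Alpha→Bravo: 1247.6 m
Bravo→Charlie: 2663.4 m
Charlie→Delta: 3122.5 m
Delta→Echo: 1570.0 m
Echo→Foxtrot: 573.6 m
The longest leg is Charlie–Delta at 3122.5 m.

Charlie–Delta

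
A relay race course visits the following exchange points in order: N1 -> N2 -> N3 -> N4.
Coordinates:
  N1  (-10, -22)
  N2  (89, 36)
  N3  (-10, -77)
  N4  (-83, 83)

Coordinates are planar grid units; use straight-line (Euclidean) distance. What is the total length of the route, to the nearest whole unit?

441

Leg distances:
N1→N2: 114.7  (cumulative 114.7)
N2→N3: 150.2  (cumulative 265.0)
N3→N4: 175.9  (cumulative 440.8)
Total route length ≈ 441.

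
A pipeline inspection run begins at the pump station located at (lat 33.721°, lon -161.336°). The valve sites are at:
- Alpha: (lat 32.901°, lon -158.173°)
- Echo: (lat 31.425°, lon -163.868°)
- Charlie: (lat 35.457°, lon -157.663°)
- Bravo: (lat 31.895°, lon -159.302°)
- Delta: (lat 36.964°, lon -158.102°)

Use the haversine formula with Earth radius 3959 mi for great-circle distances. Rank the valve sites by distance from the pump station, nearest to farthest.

Distance from the pump station at (lat 33.721°, lon -161.336°) to each:
Bravo (lat 31.895°, lon -159.302°): 172.8 mi
Alpha (lat 32.901°, lon -158.173°): 191.2 mi
Echo (lat 31.425°, lon -163.868°): 216.6 mi
Charlie (lat 35.457°, lon -157.663°): 240.9 mi
Delta (lat 36.964°, lon -158.102°): 288.8 mi

Bravo, Alpha, Echo, Charlie, Delta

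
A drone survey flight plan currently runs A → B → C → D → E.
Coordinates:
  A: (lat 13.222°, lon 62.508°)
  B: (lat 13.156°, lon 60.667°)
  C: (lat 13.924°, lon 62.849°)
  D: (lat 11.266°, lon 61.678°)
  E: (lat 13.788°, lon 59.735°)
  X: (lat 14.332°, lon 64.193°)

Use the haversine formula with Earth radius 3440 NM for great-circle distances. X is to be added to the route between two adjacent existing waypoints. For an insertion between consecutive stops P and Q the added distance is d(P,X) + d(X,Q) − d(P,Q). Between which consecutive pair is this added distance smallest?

Added distance for inserting X between each consecutive pair:
A–B: 228.4 NM
B–C: 164.0 NM
C–D: 144.0 NM
D–E: 307.9 NM
Smallest added distance is 144.0 NM, inserting between C and D.

between C and D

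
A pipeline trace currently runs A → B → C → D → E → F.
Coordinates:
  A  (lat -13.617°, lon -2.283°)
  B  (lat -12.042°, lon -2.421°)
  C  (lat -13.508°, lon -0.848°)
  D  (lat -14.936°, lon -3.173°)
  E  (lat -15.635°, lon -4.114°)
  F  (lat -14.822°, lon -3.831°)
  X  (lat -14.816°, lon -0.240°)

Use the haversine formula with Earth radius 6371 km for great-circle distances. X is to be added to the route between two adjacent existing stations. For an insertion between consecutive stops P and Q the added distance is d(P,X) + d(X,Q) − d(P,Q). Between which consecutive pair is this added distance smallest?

Added distance for inserting X between each consecutive pair:
A–B: 469.9 km
B–C: 311.9 km
C–D: 178.3 km
D–E: 613.6 km
E–F: 716.2 km
Smallest added distance is 178.3 km, inserting between C and D.

between C and D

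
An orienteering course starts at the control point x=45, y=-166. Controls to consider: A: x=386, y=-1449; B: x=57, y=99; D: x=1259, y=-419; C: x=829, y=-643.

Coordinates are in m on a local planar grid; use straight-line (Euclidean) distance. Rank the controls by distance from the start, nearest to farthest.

B, C, D, A

Computing each straight-line distance from x=45, y=-166:
B x=57, y=99: 265.3 m
C x=829, y=-643: 917.7 m
D x=1259, y=-419: 1240.1 m
A x=386, y=-1449: 1327.5 m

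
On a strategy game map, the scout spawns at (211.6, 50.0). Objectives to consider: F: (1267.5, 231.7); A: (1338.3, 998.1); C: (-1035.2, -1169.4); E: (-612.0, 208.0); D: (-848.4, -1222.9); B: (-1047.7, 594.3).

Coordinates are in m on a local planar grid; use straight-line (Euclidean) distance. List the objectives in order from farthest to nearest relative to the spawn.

C, D, A, B, F, E

Distances from the spawn:
C (-1035.2, -1169.4): 1744.0 m
D (-848.4, -1222.9): 1656.5 m
A (1338.3, 998.1): 1472.5 m
B (-1047.7, 594.3): 1371.9 m
F (1267.5, 231.7): 1071.4 m
E (-612.0, 208.0): 838.6 m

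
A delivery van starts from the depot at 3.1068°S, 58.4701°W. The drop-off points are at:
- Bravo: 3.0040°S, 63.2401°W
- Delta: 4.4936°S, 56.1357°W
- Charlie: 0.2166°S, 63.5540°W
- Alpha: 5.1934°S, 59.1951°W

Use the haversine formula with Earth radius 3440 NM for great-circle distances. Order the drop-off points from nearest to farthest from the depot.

Alpha, Delta, Bravo, Charlie

Distances from the depot:
Alpha 5.1934°S, 59.1951°W: 132.6 NM
Delta 4.4936°S, 56.1357°W: 162.8 NM
Bravo 3.0040°S, 63.2401°W: 286.0 NM
Charlie 0.2166°S, 63.5540°W: 351.0 NM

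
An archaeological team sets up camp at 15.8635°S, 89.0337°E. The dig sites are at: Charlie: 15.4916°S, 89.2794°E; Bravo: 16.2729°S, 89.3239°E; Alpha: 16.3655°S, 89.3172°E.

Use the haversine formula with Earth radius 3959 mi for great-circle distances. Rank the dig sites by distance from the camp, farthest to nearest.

Alpha, Bravo, Charlie

Computing each great-circle distance from 15.8635°S, 89.0337°E:
Alpha 16.3655°S, 89.3172°E: 39.5 mi
Bravo 16.2729°S, 89.3239°E: 34.2 mi
Charlie 15.4916°S, 89.2794°E: 30.5 mi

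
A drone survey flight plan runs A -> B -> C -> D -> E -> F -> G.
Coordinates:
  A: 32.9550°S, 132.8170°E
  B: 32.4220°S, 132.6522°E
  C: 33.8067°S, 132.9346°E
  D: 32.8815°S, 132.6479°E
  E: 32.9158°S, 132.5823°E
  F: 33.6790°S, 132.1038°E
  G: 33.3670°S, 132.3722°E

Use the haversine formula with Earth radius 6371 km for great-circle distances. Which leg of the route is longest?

Leg distances:
A→B: 61.2 km
B→C: 156.2 km
C→D: 106.3 km
D→E: 7.2 km
E→F: 95.8 km
F→G: 42.7 km
The longest leg is B–C at 156.2 km.

B–C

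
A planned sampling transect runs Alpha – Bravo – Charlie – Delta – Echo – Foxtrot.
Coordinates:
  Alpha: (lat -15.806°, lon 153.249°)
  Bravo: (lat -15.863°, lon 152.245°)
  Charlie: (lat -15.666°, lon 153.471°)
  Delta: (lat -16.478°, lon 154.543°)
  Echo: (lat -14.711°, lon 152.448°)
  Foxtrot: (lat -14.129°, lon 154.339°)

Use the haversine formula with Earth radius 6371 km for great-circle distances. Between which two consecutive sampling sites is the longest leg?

Delta–Echo

Leg distances:
Alpha→Bravo: 107.6 km
Bravo→Charlie: 133.0 km
Charlie→Delta: 145.8 km
Delta→Echo: 298.2 km
Echo→Foxtrot: 213.7 km
The longest leg is Delta–Echo at 298.2 km.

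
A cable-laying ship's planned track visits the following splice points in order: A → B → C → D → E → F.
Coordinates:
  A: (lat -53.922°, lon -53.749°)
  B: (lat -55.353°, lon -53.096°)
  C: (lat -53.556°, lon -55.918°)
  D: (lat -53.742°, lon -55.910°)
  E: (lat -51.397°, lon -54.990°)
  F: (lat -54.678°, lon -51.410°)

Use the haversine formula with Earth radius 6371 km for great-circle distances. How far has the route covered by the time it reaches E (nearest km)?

Leg distances:
A→B: 164.6 km  (cumulative 164.6 km)
B→C: 270.5 km  (cumulative 435.1 km)
C→D: 20.7 km  (cumulative 455.8 km)
D→E: 268.1 km  (cumulative 723.8 km)
Cumulative distance at E ≈ 724 km.

724 km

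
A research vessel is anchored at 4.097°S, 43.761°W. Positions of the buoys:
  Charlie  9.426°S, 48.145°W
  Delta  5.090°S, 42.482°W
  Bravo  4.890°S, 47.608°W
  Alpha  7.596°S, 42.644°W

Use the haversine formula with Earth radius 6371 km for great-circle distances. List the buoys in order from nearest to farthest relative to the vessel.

Computing each great-circle distance from 4.097°S, 43.761°W:
Delta 5.090°S, 42.482°W: 179.7 km
Alpha 7.596°S, 42.644°W: 408.2 km
Bravo 4.890°S, 47.608°W: 435.5 km
Charlie 9.426°S, 48.145°W: 765.0 km

Delta, Alpha, Bravo, Charlie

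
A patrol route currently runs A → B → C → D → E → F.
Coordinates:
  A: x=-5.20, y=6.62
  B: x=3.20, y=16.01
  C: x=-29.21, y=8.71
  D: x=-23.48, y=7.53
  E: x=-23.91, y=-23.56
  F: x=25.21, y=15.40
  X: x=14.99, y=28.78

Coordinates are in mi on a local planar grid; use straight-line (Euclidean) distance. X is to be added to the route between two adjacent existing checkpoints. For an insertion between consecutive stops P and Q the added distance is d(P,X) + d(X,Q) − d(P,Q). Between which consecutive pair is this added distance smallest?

Added distance for inserting X between each consecutive pair:
A–B: 34.8 mi
B–C: 32.7 mi
C–D: 86.6 mi
D–E: 78.1 mi
E–F: 19.4 mi
Smallest added distance is 19.4 mi, inserting between E and F.

between E and F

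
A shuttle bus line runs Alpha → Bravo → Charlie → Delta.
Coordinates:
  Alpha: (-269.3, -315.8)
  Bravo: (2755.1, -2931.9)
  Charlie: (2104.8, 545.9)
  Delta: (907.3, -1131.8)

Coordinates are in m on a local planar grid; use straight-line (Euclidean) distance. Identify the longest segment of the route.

Leg distances:
Alpha→Bravo: 3998.9 m
Bravo→Charlie: 3538.1 m
Charlie→Delta: 2061.2 m
The longest leg is Alpha–Bravo at 3998.9 m.

Alpha–Bravo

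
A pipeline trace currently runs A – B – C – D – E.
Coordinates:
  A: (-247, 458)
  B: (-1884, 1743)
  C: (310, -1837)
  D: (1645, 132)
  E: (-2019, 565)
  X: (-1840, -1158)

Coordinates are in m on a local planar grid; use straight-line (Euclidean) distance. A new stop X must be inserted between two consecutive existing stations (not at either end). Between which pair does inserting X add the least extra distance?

between B and C

Added distance for inserting X between each consecutive pair:
A–B: 3089.4 m
B–C: 957.2 m
C–D: 3591.9 m
D–E: 1758.9 m
Smallest added distance is 957.2 m, inserting between B and C.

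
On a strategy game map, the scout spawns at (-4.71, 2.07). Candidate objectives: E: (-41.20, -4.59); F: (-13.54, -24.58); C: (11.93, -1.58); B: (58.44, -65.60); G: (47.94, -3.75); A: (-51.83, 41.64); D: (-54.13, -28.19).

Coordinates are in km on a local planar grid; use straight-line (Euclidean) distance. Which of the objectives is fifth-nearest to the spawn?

D

Distance to each, sorted:
C: 17.0 km
F: 28.1 km
E: 37.1 km
G: 53.0 km
D: 57.9 km
A: 61.5 km
B: 92.6 km
The fifth-nearest is D at 57.9 km.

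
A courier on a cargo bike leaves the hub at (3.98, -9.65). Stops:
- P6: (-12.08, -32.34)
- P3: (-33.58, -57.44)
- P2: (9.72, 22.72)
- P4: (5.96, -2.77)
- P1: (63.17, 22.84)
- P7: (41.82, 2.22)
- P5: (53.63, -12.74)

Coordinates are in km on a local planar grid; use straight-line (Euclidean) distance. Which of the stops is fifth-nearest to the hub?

P5

Distances from the hub ((3.98, -9.65)):
P4: 7.2 km
P6: 27.8 km
P2: 32.9 km
P7: 39.7 km
P5: 49.7 km
P3: 60.8 km
P1: 67.5 km
The fifth-nearest is P5 at 49.7 km.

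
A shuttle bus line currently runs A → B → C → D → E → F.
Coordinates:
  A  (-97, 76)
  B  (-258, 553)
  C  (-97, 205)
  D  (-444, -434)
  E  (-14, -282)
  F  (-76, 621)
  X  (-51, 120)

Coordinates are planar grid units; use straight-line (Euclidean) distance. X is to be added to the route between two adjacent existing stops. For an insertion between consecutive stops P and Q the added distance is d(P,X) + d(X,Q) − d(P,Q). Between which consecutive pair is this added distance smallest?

between E and F

Added distance for inserting X between each consecutive pair:
A–B: 40.2
B–C: 193.1
C–D: 48.7
D–E: 626.9
E–F: 0.2
Smallest added distance is 0.2, inserting between E and F.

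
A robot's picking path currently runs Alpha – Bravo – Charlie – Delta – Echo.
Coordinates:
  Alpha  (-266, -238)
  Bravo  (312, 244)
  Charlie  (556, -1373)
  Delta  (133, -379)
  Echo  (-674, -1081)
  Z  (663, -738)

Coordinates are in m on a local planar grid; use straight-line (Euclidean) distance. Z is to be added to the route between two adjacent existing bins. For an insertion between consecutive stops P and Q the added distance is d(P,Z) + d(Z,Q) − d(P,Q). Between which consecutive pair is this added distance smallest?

between Bravo and Charlie

Added distance for inserting Z between each consecutive pair:
Alpha–Bravo: 1345.3 m
Bravo–Charlie: 51.5 m
Charlie–Delta: 203.8 m
Delta–Echo: 950.8 m
Smallest added distance is 51.5 m, inserting between Bravo and Charlie.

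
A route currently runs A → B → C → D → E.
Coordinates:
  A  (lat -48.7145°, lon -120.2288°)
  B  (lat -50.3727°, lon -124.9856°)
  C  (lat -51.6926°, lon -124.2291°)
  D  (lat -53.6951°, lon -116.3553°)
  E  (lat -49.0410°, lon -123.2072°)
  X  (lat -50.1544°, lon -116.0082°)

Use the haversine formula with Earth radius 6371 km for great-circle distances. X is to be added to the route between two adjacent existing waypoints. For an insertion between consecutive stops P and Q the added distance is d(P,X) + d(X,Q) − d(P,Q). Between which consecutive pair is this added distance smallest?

between D and E

Added distance for inserting X between each consecutive pair:
A–B: 593.3 km
B–C: 1082.9 km
C–D: 420.1 km
D–E: 225.3 km
Smallest added distance is 225.3 km, inserting between D and E.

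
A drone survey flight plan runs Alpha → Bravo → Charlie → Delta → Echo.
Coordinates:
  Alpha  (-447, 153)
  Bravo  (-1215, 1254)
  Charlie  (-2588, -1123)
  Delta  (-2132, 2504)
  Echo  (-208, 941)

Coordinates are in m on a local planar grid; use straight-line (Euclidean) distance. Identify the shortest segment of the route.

Alpha–Bravo

Leg distances:
Alpha→Bravo: 1342.4 m
Bravo→Charlie: 2745.0 m
Charlie→Delta: 3655.6 m
Delta→Echo: 2478.9 m
The shortest leg is Alpha–Bravo at 1342.4 m.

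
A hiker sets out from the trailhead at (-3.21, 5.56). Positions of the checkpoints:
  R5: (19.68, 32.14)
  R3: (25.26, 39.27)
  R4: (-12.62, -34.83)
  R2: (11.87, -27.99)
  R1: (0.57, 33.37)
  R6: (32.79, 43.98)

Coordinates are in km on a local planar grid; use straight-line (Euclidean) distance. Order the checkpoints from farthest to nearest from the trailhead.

Computing each straight-line distance from (-3.21, 5.56):
R6 (32.79, 43.98): 52.7 km
R3 (25.26, 39.27): 44.1 km
R4 (-12.62, -34.83): 41.5 km
R2 (11.87, -27.99): 36.8 km
R5 (19.68, 32.14): 35.1 km
R1 (0.57, 33.37): 28.1 km

R6, R3, R4, R2, R5, R1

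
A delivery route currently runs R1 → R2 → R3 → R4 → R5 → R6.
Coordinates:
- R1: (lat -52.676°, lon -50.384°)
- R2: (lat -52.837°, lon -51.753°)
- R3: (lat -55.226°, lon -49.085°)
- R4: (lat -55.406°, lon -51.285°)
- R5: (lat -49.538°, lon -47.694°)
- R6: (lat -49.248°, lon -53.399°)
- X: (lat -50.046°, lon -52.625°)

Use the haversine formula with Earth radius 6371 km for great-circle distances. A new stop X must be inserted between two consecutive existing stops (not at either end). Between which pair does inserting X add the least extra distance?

between R5 and R6

Added distance for inserting X between each consecutive pair:
R1–R2: 553.5 km
R2–R3: 621.9 km
R3–R4: 1085.5 km
R4–R5: 265.0 km
R5–R6: 49.1 km
Smallest added distance is 49.1 km, inserting between R5 and R6.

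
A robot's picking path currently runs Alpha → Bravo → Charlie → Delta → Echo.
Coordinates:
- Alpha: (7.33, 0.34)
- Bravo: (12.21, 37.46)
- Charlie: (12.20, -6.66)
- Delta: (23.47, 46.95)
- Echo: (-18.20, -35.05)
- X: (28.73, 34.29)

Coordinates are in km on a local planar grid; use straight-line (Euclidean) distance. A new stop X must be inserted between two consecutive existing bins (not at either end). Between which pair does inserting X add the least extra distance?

Added distance for inserting X between each consecutive pair:
Alpha–Bravo: 19.5 km
Bravo–Charlie: 16.9 km
Charlie–Delta: 3.1 km
Delta–Echo: 5.5 km
Smallest added distance is 3.1 km, inserting between Charlie and Delta.

between Charlie and Delta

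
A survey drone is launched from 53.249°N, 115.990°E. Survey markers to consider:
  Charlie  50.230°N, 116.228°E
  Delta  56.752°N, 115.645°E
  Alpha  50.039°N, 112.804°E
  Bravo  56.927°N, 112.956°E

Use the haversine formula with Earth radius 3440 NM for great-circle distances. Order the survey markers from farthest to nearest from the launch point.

Distance from the launch point at 53.249°N, 115.990°E to each:
Bravo 56.927°N, 112.956°E: 244.1 NM
Alpha 50.039°N, 112.804°E: 226.3 NM
Delta 56.752°N, 115.645°E: 210.7 NM
Charlie 50.230°N, 116.228°E: 181.5 NM

Bravo, Alpha, Delta, Charlie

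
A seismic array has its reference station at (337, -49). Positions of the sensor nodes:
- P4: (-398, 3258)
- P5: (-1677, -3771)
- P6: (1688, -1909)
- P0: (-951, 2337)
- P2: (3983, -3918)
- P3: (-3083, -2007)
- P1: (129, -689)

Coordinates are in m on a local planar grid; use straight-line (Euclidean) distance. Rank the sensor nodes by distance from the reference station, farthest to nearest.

P2, P5, P3, P4, P0, P6, P1

Distances from the reference station:
P2 (3983, -3918): 5316.2 m
P5 (-1677, -3771): 4232.0 m
P3 (-3083, -2007): 3940.8 m
P4 (-398, 3258): 3387.7 m
P0 (-951, 2337): 2711.4 m
P6 (1688, -1909): 2298.9 m
P1 (129, -689): 673.0 m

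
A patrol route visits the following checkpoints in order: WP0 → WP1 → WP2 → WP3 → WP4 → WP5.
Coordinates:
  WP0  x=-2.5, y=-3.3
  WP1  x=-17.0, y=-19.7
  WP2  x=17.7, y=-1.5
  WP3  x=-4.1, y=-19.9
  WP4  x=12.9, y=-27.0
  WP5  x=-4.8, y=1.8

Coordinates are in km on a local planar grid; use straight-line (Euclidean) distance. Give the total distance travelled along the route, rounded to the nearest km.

Leg distances:
WP0→WP1: 21.9 km  (cumulative 21.9 km)
WP1→WP2: 39.2 km  (cumulative 61.1 km)
WP2→WP3: 28.5 km  (cumulative 89.6 km)
WP3→WP4: 18.4 km  (cumulative 108.0 km)
WP4→WP5: 33.8 km  (cumulative 141.8 km)
Total route length ≈ 142 km.

142 km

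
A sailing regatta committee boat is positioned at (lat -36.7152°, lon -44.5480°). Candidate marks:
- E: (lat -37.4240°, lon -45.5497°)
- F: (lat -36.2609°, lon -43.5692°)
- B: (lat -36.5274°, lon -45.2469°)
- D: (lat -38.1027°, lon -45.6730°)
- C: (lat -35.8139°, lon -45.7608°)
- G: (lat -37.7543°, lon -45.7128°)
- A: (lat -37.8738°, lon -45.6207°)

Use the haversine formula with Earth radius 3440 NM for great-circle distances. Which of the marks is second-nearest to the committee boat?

F

Distances from the committee boat ((lat -36.7152°, lon -44.5480°)):
B: 35.5 NM
F: 54.6 NM
E: 64.1 NM
C: 79.8 NM
G: 83.6 NM
A: 86.4 NM
D: 99.1 NM
The second-nearest is F at 54.6 NM.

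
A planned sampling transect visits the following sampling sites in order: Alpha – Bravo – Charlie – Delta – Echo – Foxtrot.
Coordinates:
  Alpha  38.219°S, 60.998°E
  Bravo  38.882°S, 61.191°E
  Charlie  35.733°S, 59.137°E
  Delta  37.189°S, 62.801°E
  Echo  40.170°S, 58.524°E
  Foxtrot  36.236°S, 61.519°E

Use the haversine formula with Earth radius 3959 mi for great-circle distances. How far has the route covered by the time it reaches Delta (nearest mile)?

Leg distances:
Alpha→Bravo: 47.0 mi  (cumulative 47.0 mi)
Bravo→Charlie: 245.1 mi  (cumulative 292.1 mi)
Charlie→Delta: 227.1 mi  (cumulative 519.2 mi)
Cumulative distance at Delta ≈ 519 mi.

519 mi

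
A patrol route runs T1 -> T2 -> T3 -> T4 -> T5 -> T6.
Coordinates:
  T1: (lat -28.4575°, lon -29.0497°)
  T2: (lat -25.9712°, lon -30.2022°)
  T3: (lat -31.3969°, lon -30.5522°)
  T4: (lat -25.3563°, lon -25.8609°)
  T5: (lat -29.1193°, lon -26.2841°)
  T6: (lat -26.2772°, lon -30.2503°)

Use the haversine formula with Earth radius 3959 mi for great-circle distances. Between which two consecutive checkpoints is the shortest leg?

T1–T2

Leg distances:
T1→T2: 185.8 mi
T2→T3: 375.5 mi
T3→T4: 505.4 mi
T4→T5: 261.3 mi
T5→T6: 312.1 mi
The shortest leg is T1–T2 at 185.8 mi.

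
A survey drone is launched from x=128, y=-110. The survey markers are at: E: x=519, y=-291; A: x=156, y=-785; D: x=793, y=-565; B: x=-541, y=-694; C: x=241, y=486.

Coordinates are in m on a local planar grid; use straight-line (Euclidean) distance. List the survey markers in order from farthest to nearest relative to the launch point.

Distances from the launch point:
B x=-541, y=-694: 888.0 m
D x=793, y=-565: 805.8 m
A x=156, y=-785: 675.6 m
C x=241, y=486: 606.6 m
E x=519, y=-291: 430.9 m

B, D, A, C, E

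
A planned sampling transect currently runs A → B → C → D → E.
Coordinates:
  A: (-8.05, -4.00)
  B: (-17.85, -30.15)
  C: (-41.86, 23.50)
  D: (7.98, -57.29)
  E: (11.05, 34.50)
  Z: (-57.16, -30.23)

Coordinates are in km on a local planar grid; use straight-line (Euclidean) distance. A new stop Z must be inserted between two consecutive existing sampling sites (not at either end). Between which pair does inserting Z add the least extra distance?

between C and D

Added distance for inserting Z between each consecutive pair:
A–B: 67.1 km
B–C: 36.4 km
C–D: 31.5 km
D–E: 72.7 km
Smallest added distance is 31.5 km, inserting between C and D.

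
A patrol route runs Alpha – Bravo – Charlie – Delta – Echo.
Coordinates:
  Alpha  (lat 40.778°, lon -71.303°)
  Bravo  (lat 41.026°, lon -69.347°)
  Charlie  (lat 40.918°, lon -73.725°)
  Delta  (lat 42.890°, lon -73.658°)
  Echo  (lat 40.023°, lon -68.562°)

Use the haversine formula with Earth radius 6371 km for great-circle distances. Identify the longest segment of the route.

Delta–Echo

Leg distances:
Alpha→Bravo: 166.7 km
Bravo→Charlie: 367.7 km
Charlie→Delta: 219.3 km
Delta→Echo: 530.9 km
The longest leg is Delta–Echo at 530.9 km.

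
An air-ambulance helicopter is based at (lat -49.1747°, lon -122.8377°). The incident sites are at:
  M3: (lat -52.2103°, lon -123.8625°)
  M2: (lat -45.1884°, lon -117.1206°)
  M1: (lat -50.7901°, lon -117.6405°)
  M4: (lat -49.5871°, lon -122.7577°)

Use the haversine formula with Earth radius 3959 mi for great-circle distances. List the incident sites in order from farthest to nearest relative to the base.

Distance from the base at (lat -49.1747°, lon -122.8377°) to each:
M2 (lat -45.1884°, lon -117.1206°): 384.4 mi
M1 (lat -50.7901°, lon -117.6405°): 256.4 mi
M3 (lat -52.2103°, lon -123.8625°): 214.5 mi
M4 (lat -49.5871°, lon -122.7577°): 28.7 mi

M2, M1, M3, M4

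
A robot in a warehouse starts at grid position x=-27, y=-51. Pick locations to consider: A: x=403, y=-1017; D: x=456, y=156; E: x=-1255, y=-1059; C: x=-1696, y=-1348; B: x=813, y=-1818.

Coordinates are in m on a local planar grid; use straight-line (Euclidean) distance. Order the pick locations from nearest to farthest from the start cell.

Distance from the start cell at x=-27, y=-51 to each:
D x=456, y=156: 525.5 m
A x=403, y=-1017: 1057.4 m
E x=-1255, y=-1059: 1588.7 m
B x=813, y=-1818: 1956.5 m
C x=-1696, y=-1348: 2113.7 m

D, A, E, B, C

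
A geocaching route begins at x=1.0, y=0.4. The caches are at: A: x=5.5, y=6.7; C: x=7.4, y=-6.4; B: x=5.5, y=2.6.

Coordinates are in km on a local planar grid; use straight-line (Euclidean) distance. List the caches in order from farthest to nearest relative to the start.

Computing each straight-line distance from x=1.0, y=0.4:
C x=7.4, y=-6.4: 9.3 km
A x=5.5, y=6.7: 7.7 km
B x=5.5, y=2.6: 5.0 km

C, A, B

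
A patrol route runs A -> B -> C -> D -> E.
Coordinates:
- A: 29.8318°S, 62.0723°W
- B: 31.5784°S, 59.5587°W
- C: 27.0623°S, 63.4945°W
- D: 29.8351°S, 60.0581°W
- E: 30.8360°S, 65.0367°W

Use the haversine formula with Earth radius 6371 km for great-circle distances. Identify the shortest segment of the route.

Leg distances:
A→B: 309.0 km
B→C: 630.6 km
C→D: 455.9 km
D→E: 490.5 km
The shortest leg is A–B at 309.0 km.

A–B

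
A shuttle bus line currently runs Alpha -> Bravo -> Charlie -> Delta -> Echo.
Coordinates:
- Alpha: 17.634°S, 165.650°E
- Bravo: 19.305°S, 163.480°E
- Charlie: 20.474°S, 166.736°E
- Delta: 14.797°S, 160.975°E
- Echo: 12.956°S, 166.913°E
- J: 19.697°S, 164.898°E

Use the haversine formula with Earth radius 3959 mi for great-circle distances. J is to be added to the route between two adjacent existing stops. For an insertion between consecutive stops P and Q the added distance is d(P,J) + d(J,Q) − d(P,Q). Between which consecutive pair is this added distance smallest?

between Bravo and Charlie

Added distance for inserting J between each consecutive pair:
Alpha–Bravo: 63.9 mi
Bravo–Charlie: 0.6 mi
Charlie–Delta: 11.4 mi
Delta–Echo: 492.6 mi
Smallest added distance is 0.6 mi, inserting between Bravo and Charlie.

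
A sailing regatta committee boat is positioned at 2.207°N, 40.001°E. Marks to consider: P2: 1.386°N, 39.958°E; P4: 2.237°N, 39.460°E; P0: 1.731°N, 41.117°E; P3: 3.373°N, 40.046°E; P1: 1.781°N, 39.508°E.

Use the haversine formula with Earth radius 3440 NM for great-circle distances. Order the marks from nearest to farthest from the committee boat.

P4, P1, P2, P3, P0

Distance from the committee boat at 2.207°N, 40.001°E to each:
P4 2.237°N, 39.460°E: 32.5 NM
P1 1.781°N, 39.508°E: 39.1 NM
P2 1.386°N, 39.958°E: 49.4 NM
P3 3.373°N, 40.046°E: 70.1 NM
P0 1.731°N, 41.117°E: 72.8 NM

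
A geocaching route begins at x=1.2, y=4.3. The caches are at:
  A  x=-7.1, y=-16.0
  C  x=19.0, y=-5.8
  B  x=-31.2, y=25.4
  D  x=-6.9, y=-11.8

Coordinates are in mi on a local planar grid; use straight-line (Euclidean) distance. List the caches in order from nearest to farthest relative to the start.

Distance from the start at x=1.2, y=4.3 to each:
D x=-6.9, y=-11.8: 18.0 mi
C x=19.0, y=-5.8: 20.5 mi
A x=-7.1, y=-16.0: 21.9 mi
B x=-31.2, y=25.4: 38.7 mi

D, C, A, B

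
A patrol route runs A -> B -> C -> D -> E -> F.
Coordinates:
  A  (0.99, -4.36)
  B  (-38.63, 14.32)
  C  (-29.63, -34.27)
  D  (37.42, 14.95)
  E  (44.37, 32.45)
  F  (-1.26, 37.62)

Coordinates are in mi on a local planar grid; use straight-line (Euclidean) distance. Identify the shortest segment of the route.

D–E

Leg distances:
A→B: 43.8 mi
B→C: 49.4 mi
C→D: 83.2 mi
D→E: 18.8 mi
E→F: 45.9 mi
The shortest leg is D–E at 18.8 mi.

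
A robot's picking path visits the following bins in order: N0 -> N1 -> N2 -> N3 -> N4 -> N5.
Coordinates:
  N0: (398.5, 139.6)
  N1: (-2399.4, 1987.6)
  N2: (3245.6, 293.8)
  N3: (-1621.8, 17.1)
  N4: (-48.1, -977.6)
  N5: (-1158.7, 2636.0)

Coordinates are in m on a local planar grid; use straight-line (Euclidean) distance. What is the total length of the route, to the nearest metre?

Leg distances:
N0→N1: 3353.1 m  (cumulative 3353.1 m)
N1→N2: 5893.6 m  (cumulative 9246.7 m)
N2→N3: 4875.3 m  (cumulative 14122.0 m)
N3→N4: 1861.7 m  (cumulative 15983.7 m)
N4→N5: 3780.4 m  (cumulative 19764.1 m)
Total route length ≈ 19764 m.

19764 m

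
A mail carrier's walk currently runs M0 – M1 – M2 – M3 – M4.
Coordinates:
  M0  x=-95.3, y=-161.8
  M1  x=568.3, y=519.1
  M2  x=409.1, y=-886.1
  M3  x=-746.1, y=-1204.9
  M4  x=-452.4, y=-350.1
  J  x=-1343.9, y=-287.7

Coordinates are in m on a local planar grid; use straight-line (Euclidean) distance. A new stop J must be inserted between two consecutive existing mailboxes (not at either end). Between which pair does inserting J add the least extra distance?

between M3 and M4

Added distance for inserting J between each consecutive pair:
M0–M1: 2379.6 m
M1–M2: 2513.6 m
M2–M3: 1748.8 m
M3–M4: 1084.6 m
Smallest added distance is 1084.6 m, inserting between M3 and M4.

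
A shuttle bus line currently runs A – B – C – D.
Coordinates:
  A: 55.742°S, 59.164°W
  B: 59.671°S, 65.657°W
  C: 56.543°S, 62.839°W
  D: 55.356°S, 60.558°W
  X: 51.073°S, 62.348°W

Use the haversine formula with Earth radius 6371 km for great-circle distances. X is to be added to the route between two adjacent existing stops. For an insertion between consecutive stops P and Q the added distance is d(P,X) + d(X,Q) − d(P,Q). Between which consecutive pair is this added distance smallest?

between C and D

Added distance for inserting X between each consecutive pair:
A–B: 956.3 km
B–C: 1202.3 km
C–D: 906.1 km
Smallest added distance is 906.1 km, inserting between C and D.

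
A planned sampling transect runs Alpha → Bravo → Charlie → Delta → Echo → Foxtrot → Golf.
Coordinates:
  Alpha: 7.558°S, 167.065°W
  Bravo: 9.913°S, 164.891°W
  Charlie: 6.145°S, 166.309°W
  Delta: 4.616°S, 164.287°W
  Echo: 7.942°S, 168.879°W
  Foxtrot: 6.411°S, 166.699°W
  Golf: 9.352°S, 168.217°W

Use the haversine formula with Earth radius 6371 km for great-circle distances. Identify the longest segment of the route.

Delta–Echo

Leg distances:
Alpha→Bravo: 354.5 km
Bravo→Charlie: 447.1 km
Charlie→Delta: 281.1 km
Delta→Echo: 627.9 km
Echo→Foxtrot: 294.7 km
Foxtrot→Golf: 367.3 km
The longest leg is Delta–Echo at 627.9 km.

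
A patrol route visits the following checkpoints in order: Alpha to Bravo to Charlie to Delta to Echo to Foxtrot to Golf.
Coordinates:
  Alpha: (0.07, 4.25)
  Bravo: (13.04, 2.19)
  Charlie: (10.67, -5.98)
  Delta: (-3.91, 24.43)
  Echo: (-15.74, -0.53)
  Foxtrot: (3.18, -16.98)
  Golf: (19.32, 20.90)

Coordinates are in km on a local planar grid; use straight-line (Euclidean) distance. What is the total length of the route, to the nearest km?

Leg distances:
Alpha→Bravo: 13.1 km  (cumulative 13.1 km)
Bravo→Charlie: 8.5 km  (cumulative 21.6 km)
Charlie→Delta: 33.7 km  (cumulative 55.4 km)
Delta→Echo: 27.6 km  (cumulative 83.0 km)
Echo→Foxtrot: 25.1 km  (cumulative 108.1 km)
Foxtrot→Golf: 41.2 km  (cumulative 149.2 km)
Total route length ≈ 149 km.

149 km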